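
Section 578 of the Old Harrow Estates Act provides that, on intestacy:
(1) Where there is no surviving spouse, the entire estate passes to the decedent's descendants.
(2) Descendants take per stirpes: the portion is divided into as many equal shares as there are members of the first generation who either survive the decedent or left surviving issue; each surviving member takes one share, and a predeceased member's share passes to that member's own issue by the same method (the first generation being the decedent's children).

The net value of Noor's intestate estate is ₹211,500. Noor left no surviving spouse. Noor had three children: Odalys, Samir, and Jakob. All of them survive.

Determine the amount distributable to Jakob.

Jakob receives ₹70,500.

The entire ₹211,500 passes to the descendants.
That amount (₹211,500) is divided into 3 shares of ₹70,500: Odalys, Samir, and Jakob each take ₹70,500.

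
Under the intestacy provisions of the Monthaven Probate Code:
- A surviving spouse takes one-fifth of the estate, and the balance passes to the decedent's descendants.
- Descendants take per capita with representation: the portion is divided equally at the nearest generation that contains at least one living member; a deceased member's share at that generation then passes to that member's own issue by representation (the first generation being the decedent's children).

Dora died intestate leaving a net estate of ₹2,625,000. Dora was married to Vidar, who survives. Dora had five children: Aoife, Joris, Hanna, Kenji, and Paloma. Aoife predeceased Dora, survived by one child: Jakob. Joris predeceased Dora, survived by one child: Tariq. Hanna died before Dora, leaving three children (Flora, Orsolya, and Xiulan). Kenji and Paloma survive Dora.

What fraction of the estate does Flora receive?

Vidar takes one-fifth of ₹2,625,000 = ₹525,000. The remaining ₹2,100,000 passes to the descendants.
The descendants' portion (₹2,100,000) is divided into 5 shares of ₹420,000: Kenji and Paloma each take ₹420,000; Aoife's ₹420,000 share passes to Aoife's issue; Joris's ₹420,000 share passes to Joris's issue; Hanna's ₹420,000 share passes to Hanna's issue.
Aoife's share (₹420,000) passes entirely to Jakob.
Joris's share (₹420,000) passes entirely to Tariq.
Hanna's share (₹420,000) is divided into 3 shares of ₹140,000: Flora, Orsolya, and Xiulan each take ₹140,000.

Flora receives 4/75 of the estate.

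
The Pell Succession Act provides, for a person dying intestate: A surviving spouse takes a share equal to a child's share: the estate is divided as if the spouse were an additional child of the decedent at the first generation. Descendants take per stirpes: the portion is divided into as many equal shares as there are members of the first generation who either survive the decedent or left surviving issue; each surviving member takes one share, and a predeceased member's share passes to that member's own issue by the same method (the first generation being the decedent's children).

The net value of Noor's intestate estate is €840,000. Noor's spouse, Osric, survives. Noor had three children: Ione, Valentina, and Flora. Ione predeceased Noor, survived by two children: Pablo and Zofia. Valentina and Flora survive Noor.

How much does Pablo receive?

The spouse counts as an additional share at the children's level, so there are 4 primary shares of €210,000. Osric takes one such share (€210,000).
The children's combined portion (€630,000) is divided into 3 shares of €210,000: Valentina and Flora each take €210,000; Ione's €210,000 share passes to Ione's issue.
Ione's share (€210,000) is divided into 2 shares of €105,000: Pablo and Zofia each take €105,000.

Pablo receives €105,000.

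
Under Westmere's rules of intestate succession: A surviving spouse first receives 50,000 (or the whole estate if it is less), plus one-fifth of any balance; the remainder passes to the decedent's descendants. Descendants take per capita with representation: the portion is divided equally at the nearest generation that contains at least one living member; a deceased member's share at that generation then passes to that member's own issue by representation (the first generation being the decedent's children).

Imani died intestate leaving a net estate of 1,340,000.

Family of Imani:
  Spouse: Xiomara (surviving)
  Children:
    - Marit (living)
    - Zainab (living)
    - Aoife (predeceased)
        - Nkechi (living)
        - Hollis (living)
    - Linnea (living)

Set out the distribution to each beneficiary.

Xiomara: 308,000; Marit: 258,000; Zainab: 258,000; Nkechi: 129,000; Hollis: 129,000; Linnea: 258,000

Xiomara first takes 50,000, leaving a balance of 1,290,000. Xiomara then takes one-fifth of the balance (258,000), for a total of 308,000. The remaining 1,032,000 passes to the descendants.
The descendants' portion (1,032,000) is divided into 4 shares of 258,000: Marit, Zainab, and Linnea each take 258,000; Aoife's 258,000 share passes to Aoife's issue.
Aoife's share (258,000) is divided into 2 shares of 129,000: Nkechi and Hollis each take 129,000.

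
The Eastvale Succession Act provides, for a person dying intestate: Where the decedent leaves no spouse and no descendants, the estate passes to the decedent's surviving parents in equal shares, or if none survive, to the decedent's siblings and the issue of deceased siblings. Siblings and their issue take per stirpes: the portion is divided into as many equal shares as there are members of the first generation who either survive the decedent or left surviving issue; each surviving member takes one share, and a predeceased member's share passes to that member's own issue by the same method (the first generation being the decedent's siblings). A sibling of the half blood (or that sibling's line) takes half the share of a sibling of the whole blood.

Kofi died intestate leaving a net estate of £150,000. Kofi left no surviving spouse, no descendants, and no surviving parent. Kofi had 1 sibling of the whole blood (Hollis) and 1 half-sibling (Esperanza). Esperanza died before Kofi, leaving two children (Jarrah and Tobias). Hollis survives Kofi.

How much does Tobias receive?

Tobias receives £25,000.

The entire £150,000 passes to the siblings and their issue.
Counting each half-blood sibling's line as half a unit, there are 3/2 units in £150,000, so one unit is £100,000. Whole-blood lines (Hollis) take £100,000 each; half-blood lines (Esperanza) take £50,000 each.
Esperanza's share (£50,000) is divided into 2 shares of £25,000: Jarrah and Tobias each take £25,000.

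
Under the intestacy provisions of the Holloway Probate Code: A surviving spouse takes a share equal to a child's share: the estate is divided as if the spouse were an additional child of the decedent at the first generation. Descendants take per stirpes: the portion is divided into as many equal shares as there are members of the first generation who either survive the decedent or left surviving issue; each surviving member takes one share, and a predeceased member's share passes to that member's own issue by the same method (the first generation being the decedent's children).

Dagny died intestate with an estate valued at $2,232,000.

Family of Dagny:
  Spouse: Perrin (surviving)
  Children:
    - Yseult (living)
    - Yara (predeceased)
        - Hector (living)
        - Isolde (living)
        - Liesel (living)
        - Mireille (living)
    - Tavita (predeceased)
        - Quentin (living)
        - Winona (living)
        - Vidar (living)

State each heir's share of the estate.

Perrin: $558,000; Yseult: $558,000; Hector: $139,500; Isolde: $139,500; Liesel: $139,500; Mireille: $139,500; Quentin: $186,000; Winona: $186,000; Vidar: $186,000

The spouse counts as an additional share at the children's level, so there are 4 primary shares of $558,000. Perrin takes one such share ($558,000).
The children's combined portion ($1,674,000) is divided into 3 shares of $558,000: Yseult takes $558,000; Yara's $558,000 share passes to Yara's issue; Tavita's $558,000 share passes to Tavita's issue.
Yara's share ($558,000) is divided into 4 shares of $139,500: Hector, Isolde, Liesel, and Mireille each take $139,500.
Tavita's share ($558,000) is divided into 3 shares of $186,000: Quentin, Winona, and Vidar each take $186,000.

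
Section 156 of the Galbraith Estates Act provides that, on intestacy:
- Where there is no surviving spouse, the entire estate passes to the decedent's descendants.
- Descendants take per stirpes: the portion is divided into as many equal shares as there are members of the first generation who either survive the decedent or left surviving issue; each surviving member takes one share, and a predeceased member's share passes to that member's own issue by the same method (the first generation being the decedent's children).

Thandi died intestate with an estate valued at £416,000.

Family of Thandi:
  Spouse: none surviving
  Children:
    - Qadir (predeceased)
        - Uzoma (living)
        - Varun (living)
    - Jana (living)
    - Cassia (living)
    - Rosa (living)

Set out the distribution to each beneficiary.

Uzoma: £52,000; Varun: £52,000; Jana: £104,000; Cassia: £104,000; Rosa: £104,000

The entire £416,000 passes to the descendants.
That amount (£416,000) is divided into 4 shares of £104,000: Jana, Cassia, and Rosa each take £104,000; Qadir's £104,000 share passes to Qadir's issue.
Qadir's share (£104,000) is divided into 2 shares of £52,000: Uzoma and Varun each take £52,000.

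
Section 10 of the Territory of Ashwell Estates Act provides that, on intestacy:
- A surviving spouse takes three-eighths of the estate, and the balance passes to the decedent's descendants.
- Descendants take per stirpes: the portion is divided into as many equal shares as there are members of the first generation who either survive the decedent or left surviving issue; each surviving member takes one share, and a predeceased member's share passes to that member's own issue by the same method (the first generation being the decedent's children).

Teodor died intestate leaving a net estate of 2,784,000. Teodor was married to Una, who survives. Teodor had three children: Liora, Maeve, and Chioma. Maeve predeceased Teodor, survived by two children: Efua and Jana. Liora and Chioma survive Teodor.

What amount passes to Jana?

Una takes three-eighths of 2,784,000 = 1,044,000. The remaining 1,740,000 passes to the descendants.
The descendants' portion (1,740,000) is divided into 3 shares of 580,000: Liora and Chioma each take 580,000; Maeve's 580,000 share passes to Maeve's issue.
Maeve's share (580,000) is divided into 2 shares of 290,000: Efua and Jana each take 290,000.

Jana receives 290,000.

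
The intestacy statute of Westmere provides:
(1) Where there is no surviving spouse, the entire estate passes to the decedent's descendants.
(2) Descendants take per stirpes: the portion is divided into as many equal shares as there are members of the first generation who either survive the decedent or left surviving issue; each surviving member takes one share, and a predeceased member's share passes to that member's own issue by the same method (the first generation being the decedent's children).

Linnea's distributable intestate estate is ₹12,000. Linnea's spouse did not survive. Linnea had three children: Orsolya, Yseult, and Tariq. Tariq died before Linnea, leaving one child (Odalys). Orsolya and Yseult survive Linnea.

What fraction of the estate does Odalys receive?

Odalys receives 1/3 of the estate.

The entire ₹12,000 passes to the descendants.
That amount (₹12,000) is divided into 3 shares of ₹4,000: Orsolya and Yseult each take ₹4,000; Tariq's ₹4,000 share passes to Tariq's issue.
Tariq's share (₹4,000) passes entirely to Odalys.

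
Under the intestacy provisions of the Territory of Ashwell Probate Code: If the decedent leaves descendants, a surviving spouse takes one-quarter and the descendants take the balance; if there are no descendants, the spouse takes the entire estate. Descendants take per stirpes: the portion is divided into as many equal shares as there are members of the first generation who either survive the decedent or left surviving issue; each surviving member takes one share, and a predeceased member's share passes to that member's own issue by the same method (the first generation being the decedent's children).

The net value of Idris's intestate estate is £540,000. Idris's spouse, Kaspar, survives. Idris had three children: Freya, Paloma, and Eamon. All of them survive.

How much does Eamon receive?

Eamon receives £135,000.

Kaspar takes one-quarter of £540,000 = £135,000. The remaining £405,000 passes to the descendants.
The descendants' portion (£405,000) is divided into 3 shares of £135,000: Freya, Paloma, and Eamon each take £135,000.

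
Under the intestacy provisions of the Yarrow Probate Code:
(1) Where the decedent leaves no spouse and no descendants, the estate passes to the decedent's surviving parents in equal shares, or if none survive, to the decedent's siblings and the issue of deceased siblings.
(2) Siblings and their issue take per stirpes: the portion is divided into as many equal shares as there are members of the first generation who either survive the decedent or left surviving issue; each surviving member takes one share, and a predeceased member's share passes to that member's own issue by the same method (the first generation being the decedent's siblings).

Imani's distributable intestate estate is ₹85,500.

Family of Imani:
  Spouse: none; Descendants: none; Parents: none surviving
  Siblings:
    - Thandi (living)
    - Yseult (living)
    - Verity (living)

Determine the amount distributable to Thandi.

Thandi receives ₹28,500.

The entire ₹85,500 passes to the siblings and their issue.
That amount (₹85,500) is divided into 3 shares of ₹28,500: Thandi, Yseult, and Verity each take ₹28,500.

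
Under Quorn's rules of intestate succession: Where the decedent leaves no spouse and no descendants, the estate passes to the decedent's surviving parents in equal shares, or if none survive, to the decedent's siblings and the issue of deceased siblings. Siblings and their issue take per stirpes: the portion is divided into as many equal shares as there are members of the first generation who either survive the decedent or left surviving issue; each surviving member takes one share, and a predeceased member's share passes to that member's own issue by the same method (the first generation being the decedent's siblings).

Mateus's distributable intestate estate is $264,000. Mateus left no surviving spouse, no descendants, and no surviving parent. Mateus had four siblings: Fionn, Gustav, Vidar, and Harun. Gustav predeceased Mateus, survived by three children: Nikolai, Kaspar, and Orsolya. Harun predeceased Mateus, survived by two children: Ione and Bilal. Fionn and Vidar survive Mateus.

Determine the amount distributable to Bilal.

The entire $264,000 passes to the siblings and their issue.
That amount ($264,000) is divided into 4 shares of $66,000: Fionn and Vidar each take $66,000; Gustav's $66,000 share passes to Gustav's issue; Harun's $66,000 share passes to Harun's issue.
Gustav's share ($66,000) is divided into 3 shares of $22,000: Nikolai, Kaspar, and Orsolya each take $22,000.
Harun's share ($66,000) is divided into 2 shares of $33,000: Ione and Bilal each take $33,000.

Bilal receives $33,000.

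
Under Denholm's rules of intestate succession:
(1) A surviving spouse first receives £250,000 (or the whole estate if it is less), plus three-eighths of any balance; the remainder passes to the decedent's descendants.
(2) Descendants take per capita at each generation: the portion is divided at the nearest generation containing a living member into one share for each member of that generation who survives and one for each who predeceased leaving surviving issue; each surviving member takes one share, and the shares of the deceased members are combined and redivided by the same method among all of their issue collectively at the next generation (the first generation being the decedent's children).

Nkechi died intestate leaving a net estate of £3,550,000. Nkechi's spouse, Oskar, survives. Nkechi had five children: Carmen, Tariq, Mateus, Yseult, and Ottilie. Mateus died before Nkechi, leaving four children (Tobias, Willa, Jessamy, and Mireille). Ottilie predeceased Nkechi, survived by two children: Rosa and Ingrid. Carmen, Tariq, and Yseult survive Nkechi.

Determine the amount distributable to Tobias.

Oskar first takes £250,000, leaving a balance of £3,300,000. Oskar then takes three-eighths of the balance (£1,237,500), for a total of £1,487,500. The remaining £2,062,500 passes to the descendants.
The descendants' portion (£2,062,500) is divided at the children's generation into 5 shares of £412,500. Carmen, Tariq, and Yseult each take £412,500. The 2 shares of the deceased (Mateus and Ottilie) are combined into a pool of £825,000.
That pool (£825,000) is divided at the grandchildren's generation equally among Tobias, Willa, Jessamy, Mireille, Rosa, and Ingrid: £137,500 each.

Tobias receives £137,500.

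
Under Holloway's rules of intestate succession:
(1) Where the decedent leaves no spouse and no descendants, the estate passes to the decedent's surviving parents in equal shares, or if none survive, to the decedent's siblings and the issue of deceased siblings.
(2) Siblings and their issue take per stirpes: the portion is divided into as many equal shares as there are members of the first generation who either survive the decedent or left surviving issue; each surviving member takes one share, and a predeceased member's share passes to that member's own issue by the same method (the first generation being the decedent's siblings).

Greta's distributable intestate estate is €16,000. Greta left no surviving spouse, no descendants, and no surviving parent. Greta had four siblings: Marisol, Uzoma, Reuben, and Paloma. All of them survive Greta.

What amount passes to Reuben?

Reuben receives €4,000.

The entire €16,000 passes to the siblings and their issue.
That amount (€16,000) is divided into 4 shares of €4,000: Marisol, Uzoma, Reuben, and Paloma each take €4,000.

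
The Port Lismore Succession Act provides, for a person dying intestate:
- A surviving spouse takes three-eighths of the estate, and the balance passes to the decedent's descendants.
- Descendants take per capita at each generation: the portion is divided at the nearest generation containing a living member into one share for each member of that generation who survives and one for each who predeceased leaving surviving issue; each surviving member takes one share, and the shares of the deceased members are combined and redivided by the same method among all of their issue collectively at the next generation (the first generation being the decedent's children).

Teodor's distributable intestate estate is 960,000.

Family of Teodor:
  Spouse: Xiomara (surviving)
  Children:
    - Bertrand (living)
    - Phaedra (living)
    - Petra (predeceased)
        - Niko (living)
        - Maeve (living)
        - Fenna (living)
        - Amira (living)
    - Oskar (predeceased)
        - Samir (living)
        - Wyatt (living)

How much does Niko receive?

Niko receives 50,000.

Xiomara takes three-eighths of 960,000 = 360,000. The remaining 600,000 passes to the descendants.
The descendants' portion (600,000) is divided at the children's generation into 4 shares of 150,000. Bertrand and Phaedra each take 150,000. The 2 shares of the deceased (Petra and Oskar) are combined into a pool of 300,000.
That pool (300,000) is divided at the grandchildren's generation equally among Niko, Maeve, Fenna, Amira, Samir, and Wyatt: 50,000 each.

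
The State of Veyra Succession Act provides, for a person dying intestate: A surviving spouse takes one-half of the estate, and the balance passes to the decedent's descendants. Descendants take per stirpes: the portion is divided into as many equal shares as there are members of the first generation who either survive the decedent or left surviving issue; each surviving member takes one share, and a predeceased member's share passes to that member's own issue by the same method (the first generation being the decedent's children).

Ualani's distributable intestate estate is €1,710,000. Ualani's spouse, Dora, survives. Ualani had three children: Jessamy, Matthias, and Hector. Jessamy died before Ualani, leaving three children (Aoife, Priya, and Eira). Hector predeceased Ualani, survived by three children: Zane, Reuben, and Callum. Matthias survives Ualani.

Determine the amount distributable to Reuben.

Dora takes one-half of €1,710,000 = €855,000. The remaining €855,000 passes to the descendants.
The descendants' portion (€855,000) is divided into 3 shares of €285,000: Matthias takes €285,000; Jessamy's €285,000 share passes to Jessamy's issue; Hector's €285,000 share passes to Hector's issue.
Jessamy's share (€285,000) is divided into 3 shares of €95,000: Aoife, Priya, and Eira each take €95,000.
Hector's share (€285,000) is divided into 3 shares of €95,000: Zane, Reuben, and Callum each take €95,000.

Reuben receives €95,000.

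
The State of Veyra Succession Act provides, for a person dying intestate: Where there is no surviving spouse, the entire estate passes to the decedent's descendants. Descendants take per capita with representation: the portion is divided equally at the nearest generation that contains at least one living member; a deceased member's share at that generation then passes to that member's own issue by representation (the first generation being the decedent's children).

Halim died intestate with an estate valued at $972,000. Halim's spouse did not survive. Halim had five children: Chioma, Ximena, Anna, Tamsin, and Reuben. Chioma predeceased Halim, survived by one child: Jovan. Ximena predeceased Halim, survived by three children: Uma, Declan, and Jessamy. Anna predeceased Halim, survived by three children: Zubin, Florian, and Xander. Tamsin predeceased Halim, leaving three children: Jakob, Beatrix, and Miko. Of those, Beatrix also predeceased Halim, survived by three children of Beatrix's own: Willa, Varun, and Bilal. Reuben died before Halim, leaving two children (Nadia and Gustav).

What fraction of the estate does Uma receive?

Uma receives 1/12 of the estate.

The entire $972,000 passes to the descendants.
No child survives, so the initial division is made at the grandchildren's generation.
That amount ($972,000) is divided into 12 shares of $81,000: Jovan, Uma, Declan, Jessamy, Zubin, Florian, Xander, Jakob, Miko, Nadia, and Gustav each take $81,000; Beatrix's $81,000 share passes to Beatrix's issue.
Beatrix's share ($81,000) is divided into 3 shares of $27,000: Willa, Varun, and Bilal each take $27,000.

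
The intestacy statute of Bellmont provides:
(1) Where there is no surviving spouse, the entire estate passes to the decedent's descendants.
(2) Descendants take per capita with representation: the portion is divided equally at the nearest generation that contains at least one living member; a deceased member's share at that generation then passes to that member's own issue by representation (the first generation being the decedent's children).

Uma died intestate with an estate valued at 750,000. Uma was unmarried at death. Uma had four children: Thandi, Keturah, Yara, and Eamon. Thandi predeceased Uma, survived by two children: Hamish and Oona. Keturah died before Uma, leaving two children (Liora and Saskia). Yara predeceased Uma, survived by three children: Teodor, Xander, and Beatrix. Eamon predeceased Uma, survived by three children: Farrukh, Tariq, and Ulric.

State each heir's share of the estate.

The entire 750,000 passes to the descendants.
No child survives, so the initial division is made at the grandchildren's generation.
That amount (750,000) is divided into 10 shares of 75,000: Hamish, Oona, Liora, Saskia, Teodor, Xander, Beatrix, Farrukh, Tariq, and Ulric each take 75,000.

Hamish: 75,000; Oona: 75,000; Liora: 75,000; Saskia: 75,000; Teodor: 75,000; Xander: 75,000; Beatrix: 75,000; Farrukh: 75,000; Tariq: 75,000; Ulric: 75,000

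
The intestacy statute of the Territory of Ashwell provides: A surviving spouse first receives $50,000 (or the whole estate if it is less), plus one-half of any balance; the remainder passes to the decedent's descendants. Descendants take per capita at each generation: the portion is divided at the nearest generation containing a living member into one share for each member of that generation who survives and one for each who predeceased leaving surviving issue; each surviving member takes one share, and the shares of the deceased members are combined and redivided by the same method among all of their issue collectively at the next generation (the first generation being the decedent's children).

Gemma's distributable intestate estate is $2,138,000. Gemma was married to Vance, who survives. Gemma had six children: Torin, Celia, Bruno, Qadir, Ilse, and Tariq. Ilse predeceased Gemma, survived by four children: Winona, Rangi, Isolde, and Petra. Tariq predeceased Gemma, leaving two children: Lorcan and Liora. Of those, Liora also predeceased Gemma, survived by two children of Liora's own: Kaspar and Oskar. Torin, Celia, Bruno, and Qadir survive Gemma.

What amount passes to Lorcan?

Vance first takes $50,000, leaving a balance of $2,088,000. Vance then takes one-half of the balance ($1,044,000), for a total of $1,094,000. The remaining $1,044,000 passes to the descendants.
The descendants' portion ($1,044,000) is divided at the children's generation into 6 shares of $174,000. Torin, Celia, Bruno, and Qadir each take $174,000. The 2 shares of the deceased (Ilse and Tariq) are combined into a pool of $348,000.
That pool ($348,000) is divided at the grandchildren's generation into 6 shares of $58,000. Winona, Rangi, Isolde, Petra, and Lorcan each take $58,000. The remaining share for the deceased Liora ($58,000) is carried to the next generation.
That pool ($58,000) is divided at the great-grandchildren's generation equally among Kaspar and Oskar: $29,000 each.

Lorcan receives $58,000.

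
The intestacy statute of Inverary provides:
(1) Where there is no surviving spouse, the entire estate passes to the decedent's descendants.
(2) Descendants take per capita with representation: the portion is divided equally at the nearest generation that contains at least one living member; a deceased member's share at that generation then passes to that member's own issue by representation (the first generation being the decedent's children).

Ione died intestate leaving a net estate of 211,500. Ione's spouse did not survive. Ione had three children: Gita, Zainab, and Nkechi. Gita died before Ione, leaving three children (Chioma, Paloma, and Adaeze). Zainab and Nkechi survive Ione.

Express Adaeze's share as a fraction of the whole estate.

The entire 211,500 passes to the descendants.
That amount (211,500) is divided into 3 shares of 70,500: Zainab and Nkechi each take 70,500; Gita's 70,500 share passes to Gita's issue.
Gita's share (70,500) is divided into 3 shares of 23,500: Chioma, Paloma, and Adaeze each take 23,500.

Adaeze receives 1/9 of the estate.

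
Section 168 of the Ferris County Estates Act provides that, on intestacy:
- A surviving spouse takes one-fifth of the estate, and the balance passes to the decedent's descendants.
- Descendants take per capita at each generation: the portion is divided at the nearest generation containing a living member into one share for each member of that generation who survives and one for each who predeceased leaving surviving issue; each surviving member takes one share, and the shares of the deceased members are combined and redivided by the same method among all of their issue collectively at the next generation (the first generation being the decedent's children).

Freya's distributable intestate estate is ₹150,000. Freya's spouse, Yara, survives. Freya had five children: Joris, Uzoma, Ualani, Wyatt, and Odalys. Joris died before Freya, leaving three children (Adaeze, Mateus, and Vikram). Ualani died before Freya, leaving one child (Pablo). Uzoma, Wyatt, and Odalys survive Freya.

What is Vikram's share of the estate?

Yara takes one-fifth of ₹150,000 = ₹30,000. The remaining ₹120,000 passes to the descendants.
The descendants' portion (₹120,000) is divided at the children's generation into 5 shares of ₹24,000. Uzoma, Wyatt, and Odalys each take ₹24,000. The 2 shares of the deceased (Joris and Ualani) are combined into a pool of ₹48,000.
That pool (₹48,000) is divided at the grandchildren's generation equally among Adaeze, Mateus, Vikram, and Pablo: ₹12,000 each.

Vikram receives ₹12,000.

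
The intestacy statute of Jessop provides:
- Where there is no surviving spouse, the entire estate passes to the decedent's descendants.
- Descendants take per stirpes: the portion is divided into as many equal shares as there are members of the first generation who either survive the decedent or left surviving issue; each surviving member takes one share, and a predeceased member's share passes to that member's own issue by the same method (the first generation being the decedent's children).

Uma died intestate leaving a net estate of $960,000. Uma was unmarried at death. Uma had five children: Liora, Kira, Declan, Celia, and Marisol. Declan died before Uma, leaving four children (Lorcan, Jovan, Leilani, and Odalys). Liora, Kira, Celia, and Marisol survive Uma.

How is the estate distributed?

Liora: $192,000; Kira: $192,000; Lorcan: $48,000; Jovan: $48,000; Leilani: $48,000; Odalys: $48,000; Celia: $192,000; Marisol: $192,000

The entire $960,000 passes to the descendants.
That amount ($960,000) is divided into 5 shares of $192,000: Liora, Kira, Celia, and Marisol each take $192,000; Declan's $192,000 share passes to Declan's issue.
Declan's share ($192,000) is divided into 4 shares of $48,000: Lorcan, Jovan, Leilani, and Odalys each take $48,000.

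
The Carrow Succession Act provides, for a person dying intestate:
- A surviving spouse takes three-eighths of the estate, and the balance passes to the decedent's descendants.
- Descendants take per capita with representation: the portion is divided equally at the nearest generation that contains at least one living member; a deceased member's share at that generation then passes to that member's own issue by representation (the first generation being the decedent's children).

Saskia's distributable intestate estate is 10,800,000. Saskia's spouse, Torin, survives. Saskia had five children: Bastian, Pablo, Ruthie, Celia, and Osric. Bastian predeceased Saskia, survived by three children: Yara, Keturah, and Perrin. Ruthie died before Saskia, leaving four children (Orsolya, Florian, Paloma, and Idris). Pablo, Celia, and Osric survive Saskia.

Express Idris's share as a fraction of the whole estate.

Idris receives 1/32 of the estate.

Torin takes three-eighths of 10,800,000 = 4,050,000. The remaining 6,750,000 passes to the descendants.
The descendants' portion (6,750,000) is divided into 5 shares of 1,350,000: Pablo, Celia, and Osric each take 1,350,000; Bastian's 1,350,000 share passes to Bastian's issue; Ruthie's 1,350,000 share passes to Ruthie's issue.
Bastian's share (1,350,000) is divided into 3 shares of 450,000: Yara, Keturah, and Perrin each take 450,000.
Ruthie's share (1,350,000) is divided into 4 shares of 337,500: Orsolya, Florian, Paloma, and Idris each take 337,500.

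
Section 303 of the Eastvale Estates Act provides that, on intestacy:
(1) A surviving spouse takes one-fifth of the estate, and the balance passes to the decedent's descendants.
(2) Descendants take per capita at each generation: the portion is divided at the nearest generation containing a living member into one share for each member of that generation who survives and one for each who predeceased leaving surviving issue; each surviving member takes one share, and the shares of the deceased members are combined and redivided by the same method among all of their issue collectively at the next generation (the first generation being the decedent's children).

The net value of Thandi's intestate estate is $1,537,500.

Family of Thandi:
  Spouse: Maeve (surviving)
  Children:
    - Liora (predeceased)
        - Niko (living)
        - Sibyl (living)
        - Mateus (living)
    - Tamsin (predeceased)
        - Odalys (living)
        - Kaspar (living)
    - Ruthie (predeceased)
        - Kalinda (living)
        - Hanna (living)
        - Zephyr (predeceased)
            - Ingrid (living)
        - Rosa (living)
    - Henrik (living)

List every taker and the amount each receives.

Maeve takes one-fifth of $1,537,500 = $307,500. The remaining $1,230,000 passes to the descendants.
The descendants' portion ($1,230,000) is divided at the children's generation into 4 shares of $307,500. Henrik takes $307,500. The 3 shares of the deceased (Liora, Tamsin, and Ruthie) are combined into a pool of $922,500.
That pool ($922,500) is divided at the grandchildren's generation into 9 shares of $102,500. Niko, Sibyl, Mateus, Odalys, Kaspar, Kalinda, Hanna, and Rosa each take $102,500. The remaining share for the deceased Zephyr ($102,500) is carried to the next generation.
That pool ($102,500) passes entirely to Ingrid, the sole taker at the great-grandchildren's generation.

Maeve: $307,500; Niko: $102,500; Sibyl: $102,500; Mateus: $102,500; Odalys: $102,500; Kaspar: $102,500; Kalinda: $102,500; Hanna: $102,500; Ingrid: $102,500; Rosa: $102,500; Henrik: $307,500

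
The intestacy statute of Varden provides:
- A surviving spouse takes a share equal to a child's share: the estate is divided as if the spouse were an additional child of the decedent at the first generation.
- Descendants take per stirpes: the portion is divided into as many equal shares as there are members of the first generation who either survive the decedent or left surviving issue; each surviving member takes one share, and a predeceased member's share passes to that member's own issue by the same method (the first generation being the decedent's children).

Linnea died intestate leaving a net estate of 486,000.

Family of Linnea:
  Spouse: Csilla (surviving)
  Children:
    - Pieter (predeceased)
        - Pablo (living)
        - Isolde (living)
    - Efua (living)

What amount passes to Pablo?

Pablo receives 81,000.

The spouse counts as an additional share at the children's level, so there are 3 primary shares of 162,000. Csilla takes one such share (162,000).
The children's combined portion (324,000) is divided into 2 shares of 162,000: Efua takes 162,000; Pieter's 162,000 share passes to Pieter's issue.
Pieter's share (162,000) is divided into 2 shares of 81,000: Pablo and Isolde each take 81,000.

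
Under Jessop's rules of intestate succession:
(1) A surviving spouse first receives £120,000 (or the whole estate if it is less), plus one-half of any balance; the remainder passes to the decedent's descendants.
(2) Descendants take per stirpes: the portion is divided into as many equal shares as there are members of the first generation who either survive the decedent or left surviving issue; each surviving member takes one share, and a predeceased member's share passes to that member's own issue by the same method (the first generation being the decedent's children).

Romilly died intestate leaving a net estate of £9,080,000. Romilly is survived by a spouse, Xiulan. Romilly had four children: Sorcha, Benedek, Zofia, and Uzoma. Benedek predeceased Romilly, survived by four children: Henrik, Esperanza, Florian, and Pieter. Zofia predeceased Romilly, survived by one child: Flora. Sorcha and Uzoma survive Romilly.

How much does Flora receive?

Xiulan first takes £120,000, leaving a balance of £8,960,000. Xiulan then takes one-half of the balance (£4,480,000), for a total of £4,600,000. The remaining £4,480,000 passes to the descendants.
The descendants' portion (£4,480,000) is divided into 4 shares of £1,120,000: Sorcha and Uzoma each take £1,120,000; Benedek's £1,120,000 share passes to Benedek's issue; Zofia's £1,120,000 share passes to Zofia's issue.
Benedek's share (£1,120,000) is divided into 4 shares of £280,000: Henrik, Esperanza, Florian, and Pieter each take £280,000.
Zofia's share (£1,120,000) passes entirely to Flora.

Flora receives £1,120,000.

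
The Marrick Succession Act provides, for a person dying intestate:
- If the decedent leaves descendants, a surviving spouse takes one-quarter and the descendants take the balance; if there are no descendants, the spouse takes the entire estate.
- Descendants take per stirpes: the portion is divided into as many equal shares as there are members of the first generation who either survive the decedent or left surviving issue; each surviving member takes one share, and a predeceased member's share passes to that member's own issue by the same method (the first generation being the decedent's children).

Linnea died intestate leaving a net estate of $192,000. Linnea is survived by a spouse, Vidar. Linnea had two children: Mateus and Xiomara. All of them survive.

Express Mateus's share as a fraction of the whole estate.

Mateus receives 3/8 of the estate.

Vidar takes one-quarter of $192,000 = $48,000. The remaining $144,000 passes to the descendants.
The descendants' portion ($144,000) is divided into 2 shares of $72,000: Mateus and Xiomara each take $72,000.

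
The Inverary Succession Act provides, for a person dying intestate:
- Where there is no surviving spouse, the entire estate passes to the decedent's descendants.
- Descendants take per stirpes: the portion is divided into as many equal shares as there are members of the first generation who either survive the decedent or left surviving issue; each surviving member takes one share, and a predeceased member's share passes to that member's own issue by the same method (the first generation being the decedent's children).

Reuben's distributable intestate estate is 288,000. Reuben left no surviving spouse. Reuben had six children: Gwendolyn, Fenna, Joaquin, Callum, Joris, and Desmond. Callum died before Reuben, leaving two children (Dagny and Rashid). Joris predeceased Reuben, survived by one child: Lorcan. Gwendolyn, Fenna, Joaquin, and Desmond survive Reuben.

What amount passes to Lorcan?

Lorcan receives 48,000.

The entire 288,000 passes to the descendants.
That amount (288,000) is divided into 6 shares of 48,000: Gwendolyn, Fenna, Joaquin, and Desmond each take 48,000; Callum's 48,000 share passes to Callum's issue; Joris's 48,000 share passes to Joris's issue.
Callum's share (48,000) is divided into 2 shares of 24,000: Dagny and Rashid each take 24,000.
Joris's share (48,000) passes entirely to Lorcan.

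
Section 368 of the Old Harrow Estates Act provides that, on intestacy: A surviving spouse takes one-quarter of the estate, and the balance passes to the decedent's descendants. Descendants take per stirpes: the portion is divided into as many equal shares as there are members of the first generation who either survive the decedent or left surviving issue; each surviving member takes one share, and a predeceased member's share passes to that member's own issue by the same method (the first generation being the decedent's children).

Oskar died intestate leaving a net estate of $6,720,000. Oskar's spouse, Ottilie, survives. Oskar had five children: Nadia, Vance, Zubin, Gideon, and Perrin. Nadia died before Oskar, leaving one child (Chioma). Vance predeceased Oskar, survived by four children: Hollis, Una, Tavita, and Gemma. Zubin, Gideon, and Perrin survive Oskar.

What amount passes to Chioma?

Chioma receives $1,008,000.

Ottilie takes one-quarter of $6,720,000 = $1,680,000. The remaining $5,040,000 passes to the descendants.
The descendants' portion ($5,040,000) is divided into 5 shares of $1,008,000: Zubin, Gideon, and Perrin each take $1,008,000; Nadia's $1,008,000 share passes to Nadia's issue; Vance's $1,008,000 share passes to Vance's issue.
Nadia's share ($1,008,000) passes entirely to Chioma.
Vance's share ($1,008,000) is divided into 4 shares of $252,000: Hollis, Una, Tavita, and Gemma each take $252,000.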